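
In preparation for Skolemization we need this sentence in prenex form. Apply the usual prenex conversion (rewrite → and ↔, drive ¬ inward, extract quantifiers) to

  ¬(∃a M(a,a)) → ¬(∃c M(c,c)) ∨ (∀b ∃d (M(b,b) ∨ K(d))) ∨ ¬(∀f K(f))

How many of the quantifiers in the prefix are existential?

3

First replace A → B with ¬A ∨ B.
  ¬¬(∃a M(a,a)) ∨ ¬(∃c M(c,c)) ∨ (∀b ∃d (M(b,b) ∨ K(d))) ∨ ¬(∀f K(f))
Push ¬ through the quantifiers and connectives to reach negation normal form:
  (∃a M(a,a)) ∨ (∀c ¬M(c,c)) ∨ (∀b ∃d (M(b,b) ∨ K(d))) ∨ (∃f ¬K(f))
All bound variables are already distinct, so no renaming is needed.
Pull the quantifiers to the front (each side's bound variable is not free in the other side):
  ∃a ∀c ∀b ∃d ∃f (M(a,a) ∨ ¬M(c,c) ∨ M(b,b) ∨ K(d) ∨ ¬K(f))
The prefix is ∃a ∀c ∀b ∃d ∃f: 2 universal, 3 existential.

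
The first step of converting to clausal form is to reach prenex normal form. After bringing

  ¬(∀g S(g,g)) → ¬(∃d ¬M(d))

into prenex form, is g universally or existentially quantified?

Eliminate → and ↔ using ¬ and ∨.
  ¬¬(∀g S(g,g)) ∨ ¬(∃d ¬M(d))
Move each ¬ inward, flipping quantifiers it crosses:
  (∀g S(g,g)) ∨ (∀d M(d))
All bound variables are already distinct, so no renaming is needed.
Pull the quantifiers to the front (each side's bound variable is not free in the other side):
  ∀g ∀d (S(g,g) ∨ M(d))
The quantifier ∀g sits under an even number of negations (counting the antecedent side of each →), so it remains universal.

universal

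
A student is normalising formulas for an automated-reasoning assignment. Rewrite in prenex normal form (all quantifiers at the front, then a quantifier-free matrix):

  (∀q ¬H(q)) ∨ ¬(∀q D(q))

Drive negations inward (¬∀x A ≡ ∃x ¬A, ¬∃x A ≡ ∀x ¬A, De Morgan for ∧/∨):
  (∀q ¬H(q)) ∨ (∃q ¬D(q))
Standardize variables apart so no two quantifiers bind the same name: q↦u1.
  (∀q ¬H(q)) ∨ (∃u1 ¬D(u1))
Extract every quantifier outward, since the variables are now distinct and don't occur free across branches:
  ∀q ∃u1 (¬H(q) ∨ ¬D(u1))

∀q ∃u1 (¬H(q) ∨ ¬D(u1))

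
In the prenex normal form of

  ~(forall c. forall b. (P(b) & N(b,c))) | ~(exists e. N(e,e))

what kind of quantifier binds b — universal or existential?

existential

Move each ¬ inward, flipping quantifiers it crosses:
  (exists c. exists b. (~P(b) | ~N(b,c))) | (forall e. ~N(e,e))
Pull the quantifiers to the front (each side's bound variable is not free in the other side):
  exists c. exists b. forall e. (~P(b) | ~N(b,c) | ~N(e,e))
The quantifier forall b sits under an odd number of negations, so it flips to exists b.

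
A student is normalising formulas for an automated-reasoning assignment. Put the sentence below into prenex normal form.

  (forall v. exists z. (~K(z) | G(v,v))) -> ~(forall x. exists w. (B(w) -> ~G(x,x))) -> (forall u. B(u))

exists v. forall z. forall x. exists w. forall u. (K(z) & ~G(v,v) | ~B(w) | ~G(x,x) | B(u))

First replace A → B with ¬A ∨ B.
  ~(forall v. exists z. (~K(z) | G(v,v))) | ~~(forall x. exists w. (~B(w) | ~G(x,x))) | (forall u. B(u))
Push ¬ through the quantifiers and connectives to reach negation normal form:
  (exists v. forall z. (K(z) & ~G(v,v))) | (forall x. exists w. (~B(w) | ~G(x,x))) | (forall u. B(u))
All bound variables are already distinct, so no renaming is needed.
Pull the quantifiers to the front (each side's bound variable is not free in the other side):
  exists v. forall z. forall x. exists w. forall u. (K(z) & ~G(v,v) | ~B(w) | ~G(x,x) | B(u))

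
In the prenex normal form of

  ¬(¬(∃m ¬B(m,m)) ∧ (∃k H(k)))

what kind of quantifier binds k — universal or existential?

Move each ¬ inward, flipping quantifiers it crosses:
  (∃m ¬B(m,m)) ∨ (∀k ¬H(k))
All bound variables are already distinct, so no renaming is needed.
Finally move all quantifiers to the prefix:
  ∃m ∀k (¬B(m,m) ∨ ¬H(k))
The quantifier ∃k sits under an odd number of negations, so it flips to ∀k.

universal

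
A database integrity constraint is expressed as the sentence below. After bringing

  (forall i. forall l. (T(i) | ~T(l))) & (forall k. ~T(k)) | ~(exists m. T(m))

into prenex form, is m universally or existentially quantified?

Drive negations inward (¬∀x A ≡ ∃x ¬A, ¬∃x A ≡ ∀x ¬A, De Morgan for ∧/∨):
  (forall i. forall l. (T(i) | ~T(l))) & (forall k. ~T(k)) | (forall m. ~T(m))
All bound variables are already distinct, so no renaming is needed.
Finally move all quantifiers to the prefix:
  forall i. forall l. forall k. forall m. ((T(i) | ~T(l)) & ~T(k) | ~T(m))
The quantifier exists m sits under an odd number of negations, so it flips to forall m.

universal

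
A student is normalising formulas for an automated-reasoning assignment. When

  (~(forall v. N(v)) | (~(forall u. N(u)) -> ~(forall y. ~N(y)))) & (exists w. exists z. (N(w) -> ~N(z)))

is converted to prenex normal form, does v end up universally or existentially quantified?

existential

Eliminate → and ↔ using ¬ and ∨.
  (~(forall v. N(v)) | ~~(forall u. N(u)) | ~(forall y. ~N(y))) & (exists w. exists z. (~N(w) | ~N(z)))
Move each ¬ inward, flipping quantifiers it crosses:
  ((exists v. ~N(v)) | (forall u. N(u)) | (exists y. N(y))) & (exists w. exists z. (~N(w) | ~N(z)))
Finally move all quantifiers to the prefix:
  exists v. forall u. exists y. exists w. exists z. ((~N(v) | N(u) | N(y)) & (~N(w) | ~N(z)))
The quantifier forall v sits under an odd number of negations (counting the antecedent side of each →), so it flips to exists v.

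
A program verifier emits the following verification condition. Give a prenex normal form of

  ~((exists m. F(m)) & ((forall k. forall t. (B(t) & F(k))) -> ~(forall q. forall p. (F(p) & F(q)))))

forall m. forall k. forall t. forall q. forall p. (~F(m) | B(t) & F(k) & F(p) & F(q))

First replace A → B with ¬A ∨ B.
  ~((exists m. F(m)) & (~(forall k. forall t. (B(t) & F(k))) | ~(forall q. forall p. (F(p) & F(q)))))
Drive negations inward (¬∀x A ≡ ∃x ¬A, ¬∃x A ≡ ∀x ¬A, De Morgan for ∧/∨):
  (forall m. ~F(m)) | (forall k. forall t. (B(t) & F(k))) & (forall q. forall p. (F(p) & F(q)))
Finally move all quantifiers to the prefix:
  forall m. forall k. forall t. forall q. forall p. (~F(m) | B(t) & F(k) & F(p) & F(q))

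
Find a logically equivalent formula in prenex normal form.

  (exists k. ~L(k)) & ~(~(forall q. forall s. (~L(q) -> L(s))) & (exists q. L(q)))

Rewrite implications/biconditionals: A → B as ¬A ∨ B.
  (exists k. ~L(k)) & ~(~(forall q. forall s. (~~L(q) | L(s))) & (exists q. L(q)))
Drive negations inward (¬∀x A ≡ ∃x ¬A, ¬∃x A ≡ ∀x ¬A, De Morgan for ∧/∨):
  (exists k. ~L(k)) & ((forall q. forall s. (L(q) | L(s))) | (forall q. ~L(q)))
Standardize variables apart so no two quantifiers bind the same name: q↦x.
  (exists k. ~L(k)) & ((forall q. forall s. (L(q) | L(s))) | (forall x. ~L(x)))
Extract every quantifier outward, since the variables are now distinct and don't occur free across branches:
  exists k. forall q. forall s. forall x. (~L(k) & (L(q) | L(s) | ~L(x)))

exists k. forall q. forall s. forall x. (~L(k) & (L(q) | L(s) | ~L(x)))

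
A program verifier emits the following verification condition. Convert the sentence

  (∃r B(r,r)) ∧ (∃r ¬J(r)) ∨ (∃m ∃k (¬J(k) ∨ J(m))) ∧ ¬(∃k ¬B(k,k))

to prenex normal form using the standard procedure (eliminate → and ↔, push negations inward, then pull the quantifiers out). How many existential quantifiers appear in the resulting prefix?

4

Move each ¬ inward, flipping quantifiers it crosses:
  (∃r B(r,r)) ∧ (∃r ¬J(r)) ∨ (∃m ∃k (¬J(k) ∨ J(m))) ∧ (∀k B(k,k))
Give each quantifier a distinct variable: r↦v1, k↦w.
  (∃r B(r,r)) ∧ (∃v1 ¬J(v1)) ∨ (∃m ∃k (¬J(k) ∨ J(m))) ∧ (∀w B(w,w))
Extract every quantifier outward, since the variables are now distinct and don't occur free across branches:
  ∃r ∃v1 ∃m ∃k ∀w (B(r,r) ∧ ¬J(v1) ∨ (¬J(k) ∨ J(m)) ∧ B(w,w))
The prefix is ∃r ∃v1 ∃m ∃k ∀w: 1 universal, 4 existential.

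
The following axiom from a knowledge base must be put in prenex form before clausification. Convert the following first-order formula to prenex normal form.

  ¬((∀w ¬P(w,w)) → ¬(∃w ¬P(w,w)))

∀w ∃p (¬P(w,w) ∧ ¬P(p,p))

First replace A → B with ¬A ∨ B.
  ¬(¬(∀w ¬P(w,w)) ∨ ¬(∃w ¬P(w,w)))
Move each ¬ inward, flipping quantifiers it crosses:
  (∀w ¬P(w,w)) ∧ (∃w ¬P(w,w))
Standardize variables apart so no two quantifiers bind the same name: w↦p.
  (∀w ¬P(w,w)) ∧ (∃p ¬P(p,p))
Finally move all quantifiers to the prefix:
  ∀w ∃p (¬P(w,w) ∧ ¬P(p,p))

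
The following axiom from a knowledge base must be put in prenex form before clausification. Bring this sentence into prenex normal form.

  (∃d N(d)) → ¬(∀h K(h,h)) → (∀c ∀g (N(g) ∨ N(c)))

Eliminate → and ↔ using ¬ and ∨.
  ¬(∃d N(d)) ∨ ¬¬(∀h K(h,h)) ∨ (∀c ∀g (N(g) ∨ N(c)))
Push ¬ through the quantifiers and connectives to reach negation normal form:
  (∀d ¬N(d)) ∨ (∀h K(h,h)) ∨ (∀c ∀g (N(g) ∨ N(c)))
All bound variables are already distinct, so no renaming is needed.
Pull the quantifiers to the front (each side's bound variable is not free in the other side):
  ∀d ∀h ∀c ∀g (¬N(d) ∨ K(h,h) ∨ N(g) ∨ N(c))

∀d ∀h ∀c ∀g (¬N(d) ∨ K(h,h) ∨ N(g) ∨ N(c))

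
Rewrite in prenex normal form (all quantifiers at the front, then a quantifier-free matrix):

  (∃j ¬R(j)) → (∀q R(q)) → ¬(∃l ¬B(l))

First replace A → B with ¬A ∨ B.
  ¬(∃j ¬R(j)) ∨ ¬(∀q R(q)) ∨ ¬(∃l ¬B(l))
Drive negations inward (¬∀x A ≡ ∃x ¬A, ¬∃x A ≡ ∀x ¬A, De Morgan for ∧/∨):
  (∀j R(j)) ∨ (∃q ¬R(q)) ∨ (∀l B(l))
Pull the quantifiers to the front (each side's bound variable is not free in the other side):
  ∀j ∃q ∀l (R(j) ∨ ¬R(q) ∨ B(l))

∀j ∃q ∀l (R(j) ∨ ¬R(q) ∨ B(l))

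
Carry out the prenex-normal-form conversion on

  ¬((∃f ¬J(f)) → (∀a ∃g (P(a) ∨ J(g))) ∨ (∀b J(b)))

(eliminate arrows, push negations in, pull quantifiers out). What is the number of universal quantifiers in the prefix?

1

Eliminate → and ↔ using ¬ and ∨.
  ¬(¬(∃f ¬J(f)) ∨ (∀a ∃g (P(a) ∨ J(g))) ∨ (∀b J(b)))
Drive negations inward (¬∀x A ≡ ∃x ¬A, ¬∃x A ≡ ∀x ¬A, De Morgan for ∧/∨):
  (∃f ¬J(f)) ∧ (∃a ∀g (¬P(a) ∧ ¬J(g))) ∧ (∃b ¬J(b))
Finally move all quantifiers to the prefix:
  ∃f ∃a ∀g ∃b (¬J(f) ∧ ¬P(a) ∧ ¬J(g) ∧ ¬J(b))
The prefix is ∃f ∃a ∀g ∃b: 1 universal, 3 existential.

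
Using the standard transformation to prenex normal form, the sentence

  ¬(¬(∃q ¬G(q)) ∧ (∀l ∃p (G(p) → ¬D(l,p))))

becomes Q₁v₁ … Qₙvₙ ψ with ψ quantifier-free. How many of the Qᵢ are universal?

1

Eliminate → and ↔ using ¬ and ∨.
  ¬(¬(∃q ¬G(q)) ∧ (∀l ∃p (¬G(p) ∨ ¬D(l,p))))
Move each ¬ inward, flipping quantifiers it crosses:
  (∃q ¬G(q)) ∨ (∃l ∀p (G(p) ∧ D(l,p)))
All bound variables are already distinct, so no renaming is needed.
Pull the quantifiers to the front (each side's bound variable is not free in the other side):
  ∃q ∃l ∀p (¬G(q) ∨ G(p) ∧ D(l,p))
The prefix is ∃q ∃l ∀p: 1 universal, 2 existential.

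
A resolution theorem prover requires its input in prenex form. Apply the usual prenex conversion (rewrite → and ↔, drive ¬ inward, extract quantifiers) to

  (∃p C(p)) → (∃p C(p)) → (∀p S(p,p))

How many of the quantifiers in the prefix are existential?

Rewrite implications/biconditionals: A → B as ¬A ∨ B.
  ¬(∃p C(p)) ∨ ¬(∃p C(p)) ∨ (∀p S(p,p))
Move each ¬ inward, flipping quantifiers it crosses:
  (∀p ¬C(p)) ∨ (∀p ¬C(p)) ∨ (∀p S(p,p))
Give each quantifier a distinct variable: p↦y, p↦v.
  (∀p ¬C(p)) ∨ (∀y ¬C(y)) ∨ (∀v S(v,v))
Finally move all quantifiers to the prefix:
  ∀p ∀y ∀v (¬C(p) ∨ ¬C(y) ∨ S(v,v))
The prefix is ∀p ∀y ∀v: 3 universal, 0 existential.

0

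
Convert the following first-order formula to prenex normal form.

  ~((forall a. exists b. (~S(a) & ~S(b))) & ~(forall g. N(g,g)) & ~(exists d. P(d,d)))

exists a. forall b. forall g. exists d. (S(a) | S(b) | N(g,g) | P(d,d))

Drive negations inward (¬∀x A ≡ ∃x ¬A, ¬∃x A ≡ ∀x ¬A, De Morgan for ∧/∨):
  (exists a. forall b. (S(a) | S(b))) | (forall g. N(g,g)) | (exists d. P(d,d))
All bound variables are already distinct, so no renaming is needed.
Finally move all quantifiers to the prefix:
  exists a. forall b. forall g. exists d. (S(a) | S(b) | N(g,g) | P(d,d))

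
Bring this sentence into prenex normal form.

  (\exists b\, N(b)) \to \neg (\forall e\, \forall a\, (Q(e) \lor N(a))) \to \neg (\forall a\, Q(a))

\forall b\, \forall e\, \forall a\, \exists z1\, (\neg N(b) \lor Q(e) \lor N(a) \lor \neg Q(z1))

First replace A → B with ¬A ∨ B.
  \neg (\exists b\, N(b)) \lor \neg \neg (\forall e\, \forall a\, (Q(e) \lor N(a))) \lor \neg (\forall a\, Q(a))
Push ¬ through the quantifiers and connectives to reach negation normal form:
  (\forall b\, \neg N(b)) \lor (\forall e\, \forall a\, (Q(e) \lor N(a))) \lor (\exists a\, \neg Q(a))
Give each quantifier a distinct variable: a↦z1.
  (\forall b\, \neg N(b)) \lor (\forall e\, \forall a\, (Q(e) \lor N(a))) \lor (\exists z1\, \neg Q(z1))
Finally move all quantifiers to the prefix:
  \forall b\, \forall e\, \forall a\, \exists z1\, (\neg N(b) \lor Q(e) \lor N(a) \lor \neg Q(z1))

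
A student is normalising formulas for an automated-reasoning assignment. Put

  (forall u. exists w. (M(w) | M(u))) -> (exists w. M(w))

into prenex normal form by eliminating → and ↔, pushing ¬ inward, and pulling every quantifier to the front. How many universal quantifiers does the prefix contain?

First replace A → B with ¬A ∨ B.
  ~(forall u. exists w. (M(w) | M(u))) | (exists w. M(w))
Push ¬ through the quantifiers and connectives to reach negation normal form:
  (exists u. forall w. (~M(w) & ~M(u))) | (exists w. M(w))
Give each quantifier a distinct variable: w↦v1.
  (exists u. forall w. (~M(w) & ~M(u))) | (exists v1. M(v1))
Finally move all quantifiers to the prefix:
  exists u. forall w. exists v1. (~M(w) & ~M(u) | M(v1))
The prefix is exists u forall w exists v1: 1 universal, 2 existential.

1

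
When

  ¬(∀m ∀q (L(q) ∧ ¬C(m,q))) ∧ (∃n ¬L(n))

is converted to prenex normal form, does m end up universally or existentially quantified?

existential

Move each ¬ inward, flipping quantifiers it crosses:
  (∃m ∃q (¬L(q) ∨ C(m,q))) ∧ (∃n ¬L(n))
All bound variables are already distinct, so no renaming is needed.
Pull the quantifiers to the front (each side's bound variable is not free in the other side):
  ∃m ∃q ∃n ((¬L(q) ∨ C(m,q)) ∧ ¬L(n))
The quantifier ∀m sits under an odd number of negations, so it flips to ∃m.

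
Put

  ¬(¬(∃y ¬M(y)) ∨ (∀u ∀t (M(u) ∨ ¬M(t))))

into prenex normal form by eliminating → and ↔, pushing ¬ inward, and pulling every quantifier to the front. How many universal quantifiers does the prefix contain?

Move each ¬ inward, flipping quantifiers it crosses:
  (∃y ¬M(y)) ∧ (∃u ∃t (¬M(u) ∧ M(t)))
Finally move all quantifiers to the prefix:
  ∃y ∃u ∃t (¬M(y) ∧ ¬M(u) ∧ M(t))
The prefix is ∃y ∃u ∃t: 0 universal, 3 existential.

0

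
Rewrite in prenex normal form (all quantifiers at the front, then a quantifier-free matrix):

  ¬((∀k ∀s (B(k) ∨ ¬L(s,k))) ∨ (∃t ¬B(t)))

Move each ¬ inward, flipping quantifiers it crosses:
  (∃k ∃s (¬B(k) ∧ L(s,k))) ∧ (∀t B(t))
Extract every quantifier outward, since the variables are now distinct and don't occur free across branches:
  ∃k ∃s ∀t (¬B(k) ∧ L(s,k) ∧ B(t))

∃k ∃s ∀t (¬B(k) ∧ L(s,k) ∧ B(t))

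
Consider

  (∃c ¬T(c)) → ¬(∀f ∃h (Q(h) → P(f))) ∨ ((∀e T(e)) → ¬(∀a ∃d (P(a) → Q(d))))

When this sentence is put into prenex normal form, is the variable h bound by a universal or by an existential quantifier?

universal

Rewrite implications/biconditionals: A → B as ¬A ∨ B.
  ¬(∃c ¬T(c)) ∨ ¬(∀f ∃h (¬Q(h) ∨ P(f))) ∨ ¬(∀e T(e)) ∨ ¬(∀a ∃d (¬P(a) ∨ Q(d)))
Push ¬ through the quantifiers and connectives to reach negation normal form:
  (∀c T(c)) ∨ (∃f ∀h (Q(h) ∧ ¬P(f))) ∨ (∃e ¬T(e)) ∨ (∃a ∀d (P(a) ∧ ¬Q(d)))
Extract every quantifier outward, since the variables are now distinct and don't occur free across branches:
  ∀c ∃f ∀h ∃e ∃a ∀d (T(c) ∨ Q(h) ∧ ¬P(f) ∨ ¬T(e) ∨ P(a) ∧ ¬Q(d))
The quantifier ∃h sits under an odd number of negations (counting the antecedent side of each →), so it flips to ∀h.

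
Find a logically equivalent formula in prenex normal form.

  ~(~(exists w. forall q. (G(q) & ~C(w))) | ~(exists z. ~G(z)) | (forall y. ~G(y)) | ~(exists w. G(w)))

exists w. forall q. exists z. exists y. exists u. (G(q) & ~C(w) & ~G(z) & G(y) & G(u))

Move each ¬ inward, flipping quantifiers it crosses:
  (exists w. forall q. (G(q) & ~C(w))) & (exists z. ~G(z)) & (exists y. G(y)) & (exists w. G(w))
Rename bound variables to avoid capture: w↦u.
  (exists w. forall q. (G(q) & ~C(w))) & (exists z. ~G(z)) & (exists y. G(y)) & (exists u. G(u))
Pull the quantifiers to the front (each side's bound variable is not free in the other side):
  exists w. forall q. exists z. exists y. exists u. (G(q) & ~C(w) & ~G(z) & G(y) & G(u))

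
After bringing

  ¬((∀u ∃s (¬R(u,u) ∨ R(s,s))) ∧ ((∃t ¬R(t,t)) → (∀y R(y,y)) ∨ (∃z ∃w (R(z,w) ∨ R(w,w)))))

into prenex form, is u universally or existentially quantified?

existential

Eliminate → and ↔ using ¬ and ∨.
  ¬((∀u ∃s (¬R(u,u) ∨ R(s,s))) ∧ (¬(∃t ¬R(t,t)) ∨ (∀y R(y,y)) ∨ (∃z ∃w (R(z,w) ∨ R(w,w)))))
Push ¬ through the quantifiers and connectives to reach negation normal form:
  (∃u ∀s (R(u,u) ∧ ¬R(s,s))) ∨ (∃t ¬R(t,t)) ∧ (∃y ¬R(y,y)) ∧ (∀z ∀w (¬R(z,w) ∧ ¬R(w,w)))
All bound variables are already distinct, so no renaming is needed.
Pull the quantifiers to the front (each side's bound variable is not free in the other side):
  ∃u ∀s ∃t ∃y ∀z ∀w (R(u,u) ∧ ¬R(s,s) ∨ ¬R(t,t) ∧ ¬R(y,y) ∧ ¬R(z,w) ∧ ¬R(w,w))
The quantifier ∀u sits under an odd number of negations (counting the antecedent side of each →), so it flips to ∃u.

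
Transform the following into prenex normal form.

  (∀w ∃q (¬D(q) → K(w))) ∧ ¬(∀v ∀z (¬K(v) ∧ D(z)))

First replace A → B with ¬A ∨ B.
  (∀w ∃q (¬¬D(q) ∨ K(w))) ∧ ¬(∀v ∀z (¬K(v) ∧ D(z)))
Push ¬ through the quantifiers and connectives to reach negation normal form:
  (∀w ∃q (D(q) ∨ K(w))) ∧ (∃v ∃z (K(v) ∨ ¬D(z)))
All bound variables are already distinct, so no renaming is needed.
Extract every quantifier outward, since the variables are now distinct and don't occur free across branches:
  ∀w ∃q ∃v ∃z ((D(q) ∨ K(w)) ∧ (K(v) ∨ ¬D(z)))

∀w ∃q ∃v ∃z ((D(q) ∨ K(w)) ∧ (K(v) ∨ ¬D(z)))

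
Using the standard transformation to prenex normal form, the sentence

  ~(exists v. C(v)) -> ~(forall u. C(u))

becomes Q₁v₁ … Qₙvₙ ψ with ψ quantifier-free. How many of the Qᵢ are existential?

2

First replace A → B with ¬A ∨ B.
  ~~(exists v. C(v)) | ~(forall u. C(u))
Push ¬ through the quantifiers and connectives to reach negation normal form:
  (exists v. C(v)) | (exists u. ~C(u))
All bound variables are already distinct, so no renaming is needed.
Finally move all quantifiers to the prefix:
  exists v. exists u. (C(v) | ~C(u))
The prefix is exists v exists u: 0 universal, 2 existential.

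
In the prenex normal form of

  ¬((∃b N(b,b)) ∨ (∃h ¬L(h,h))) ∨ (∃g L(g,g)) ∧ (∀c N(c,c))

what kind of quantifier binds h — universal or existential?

Move each ¬ inward, flipping quantifiers it crosses:
  (∀b ¬N(b,b)) ∧ (∀h L(h,h)) ∨ (∃g L(g,g)) ∧ (∀c N(c,c))
All bound variables are already distinct, so no renaming is needed.
Extract every quantifier outward, since the variables are now distinct and don't occur free across branches:
  ∀b ∀h ∃g ∀c (¬N(b,b) ∧ L(h,h) ∨ L(g,g) ∧ N(c,c))
The quantifier ∃h sits under an odd number of negations, so it flips to ∀h.

universal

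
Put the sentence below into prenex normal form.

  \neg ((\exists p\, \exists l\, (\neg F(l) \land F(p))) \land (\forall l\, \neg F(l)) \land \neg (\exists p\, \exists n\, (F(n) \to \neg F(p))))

First replace A → B with ¬A ∨ B.
  \neg ((\exists p\, \exists l\, (\neg F(l) \land F(p))) \land (\forall l\, \neg F(l)) \land \neg (\exists p\, \exists n\, (\neg F(n) \lor \neg F(p))))
Push ¬ through the quantifiers and connectives to reach negation normal form:
  (\forall p\, \forall l\, (F(l) \lor \neg F(p))) \lor (\exists l\, F(l)) \lor (\exists p\, \exists n\, (\neg F(n) \lor \neg F(p)))
Rename bound variables to avoid capture: l↦t, p↦x1.
  (\forall p\, \forall l\, (F(l) \lor \neg F(p))) \lor (\exists t\, F(t)) \lor (\exists x1\, \exists n\, (\neg F(n) \lor \neg F(x1)))
Finally move all quantifiers to the prefix:
  \forall p\, \forall l\, \exists t\, \exists x1\, \exists n\, (F(l) \lor \neg F(p) \lor F(t) \lor \neg F(n) \lor \neg F(x1))

\forall p\, \forall l\, \exists t\, \exists x1\, \exists n\, (F(l) \lor \neg F(p) \lor F(t) \lor \neg F(n) \lor \neg F(x1))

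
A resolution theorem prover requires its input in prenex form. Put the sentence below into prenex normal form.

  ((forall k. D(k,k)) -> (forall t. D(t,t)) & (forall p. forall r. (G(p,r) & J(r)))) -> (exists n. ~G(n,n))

forall k. exists t. exists p. exists r. exists n. (D(k,k) & (~D(t,t) | ~G(p,r) | ~J(r)) | ~G(n,n))

Rewrite implications/biconditionals: A → B as ¬A ∨ B.
  ~(~(forall k. D(k,k)) | (forall t. D(t,t)) & (forall p. forall r. (G(p,r) & J(r)))) | (exists n. ~G(n,n))
Push ¬ through the quantifiers and connectives to reach negation normal form:
  (forall k. D(k,k)) & ((exists t. ~D(t,t)) | (exists p. exists r. (~G(p,r) | ~J(r)))) | (exists n. ~G(n,n))
All bound variables are already distinct, so no renaming is needed.
Extract every quantifier outward, since the variables are now distinct and don't occur free across branches:
  forall k. exists t. exists p. exists r. exists n. (D(k,k) & (~D(t,t) | ~G(p,r) | ~J(r)) | ~G(n,n))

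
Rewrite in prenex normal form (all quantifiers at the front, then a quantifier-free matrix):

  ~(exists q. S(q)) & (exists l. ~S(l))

forall q. exists l. (~S(q) & ~S(l))

Drive negations inward (¬∀x A ≡ ∃x ¬A, ¬∃x A ≡ ∀x ¬A, De Morgan for ∧/∨):
  (forall q. ~S(q)) & (exists l. ~S(l))
All bound variables are already distinct, so no renaming is needed.
Pull the quantifiers to the front (each side's bound variable is not free in the other side):
  forall q. exists l. (~S(q) & ~S(l))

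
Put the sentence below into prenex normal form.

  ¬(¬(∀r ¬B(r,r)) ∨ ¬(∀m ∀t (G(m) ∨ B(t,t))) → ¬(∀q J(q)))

First replace A → B with ¬A ∨ B.
  ¬(¬(¬(∀r ¬B(r,r)) ∨ ¬(∀m ∀t (G(m) ∨ B(t,t)))) ∨ ¬(∀q J(q)))
Move each ¬ inward, flipping quantifiers it crosses:
  ((∃r B(r,r)) ∨ (∃m ∃t (¬G(m) ∧ ¬B(t,t)))) ∧ (∀q J(q))
Extract every quantifier outward, since the variables are now distinct and don't occur free across branches:
  ∃r ∃m ∃t ∀q ((B(r,r) ∨ ¬G(m) ∧ ¬B(t,t)) ∧ J(q))

∃r ∃m ∃t ∀q ((B(r,r) ∨ ¬G(m) ∧ ¬B(t,t)) ∧ J(q))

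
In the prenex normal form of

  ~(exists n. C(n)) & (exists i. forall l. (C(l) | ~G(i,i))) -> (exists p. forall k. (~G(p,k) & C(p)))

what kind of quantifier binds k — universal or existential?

universal

First replace A → B with ¬A ∨ B.
  ~(~(exists n. C(n)) & (exists i. forall l. (C(l) | ~G(i,i)))) | (exists p. forall k. (~G(p,k) & C(p)))
Push ¬ through the quantifiers and connectives to reach negation normal form:
  (exists n. C(n)) | (forall i. exists l. (~C(l) & G(i,i))) | (exists p. forall k. (~G(p,k) & C(p)))
All bound variables are already distinct, so no renaming is needed.
Finally move all quantifiers to the prefix:
  exists n. forall i. exists l. exists p. forall k. (C(n) | ~C(l) & G(i,i) | ~G(p,k) & C(p))
The quantifier forall k sits under an even number of negations (counting the antecedent side of each →), so it remains universal.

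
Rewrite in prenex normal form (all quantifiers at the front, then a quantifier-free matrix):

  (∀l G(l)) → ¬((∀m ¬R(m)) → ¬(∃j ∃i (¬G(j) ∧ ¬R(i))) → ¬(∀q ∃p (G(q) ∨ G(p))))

∃l ∀m ∀j ∀i ∀q ∃p (¬G(l) ∨ ¬R(m) ∧ (G(j) ∨ R(i)) ∧ (G(q) ∨ G(p)))

Rewrite implications/biconditionals: A → B as ¬A ∨ B.
  ¬(∀l G(l)) ∨ ¬(¬(∀m ¬R(m)) ∨ ¬¬(∃j ∃i (¬G(j) ∧ ¬R(i))) ∨ ¬(∀q ∃p (G(q) ∨ G(p))))
Push ¬ through the quantifiers and connectives to reach negation normal form:
  (∃l ¬G(l)) ∨ (∀m ¬R(m)) ∧ (∀j ∀i (G(j) ∨ R(i))) ∧ (∀q ∃p (G(q) ∨ G(p)))
Finally move all quantifiers to the prefix:
  ∃l ∀m ∀j ∀i ∀q ∃p (¬G(l) ∨ ¬R(m) ∧ (G(j) ∨ R(i)) ∧ (G(q) ∨ G(p)))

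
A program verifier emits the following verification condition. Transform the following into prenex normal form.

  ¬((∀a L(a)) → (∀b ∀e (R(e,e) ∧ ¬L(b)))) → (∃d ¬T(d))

Eliminate → and ↔ using ¬ and ∨.
  ¬¬(¬(∀a L(a)) ∨ (∀b ∀e (R(e,e) ∧ ¬L(b)))) ∨ (∃d ¬T(d))
Drive negations inward (¬∀x A ≡ ∃x ¬A, ¬∃x A ≡ ∀x ¬A, De Morgan for ∧/∨):
  (∃a ¬L(a)) ∨ (∀b ∀e (R(e,e) ∧ ¬L(b))) ∨ (∃d ¬T(d))
All bound variables are already distinct, so no renaming is needed.
Extract every quantifier outward, since the variables are now distinct and don't occur free across branches:
  ∃a ∀b ∀e ∃d (¬L(a) ∨ R(e,e) ∧ ¬L(b) ∨ ¬T(d))

∃a ∀b ∀e ∃d (¬L(a) ∨ R(e,e) ∧ ¬L(b) ∨ ¬T(d))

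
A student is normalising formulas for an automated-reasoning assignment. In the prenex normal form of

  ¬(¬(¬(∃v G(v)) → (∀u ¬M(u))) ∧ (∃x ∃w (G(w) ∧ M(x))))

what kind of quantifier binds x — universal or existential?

Rewrite implications/biconditionals: A → B as ¬A ∨ B.
  ¬(¬(¬¬(∃v G(v)) ∨ (∀u ¬M(u))) ∧ (∃x ∃w (G(w) ∧ M(x))))
Move each ¬ inward, flipping quantifiers it crosses:
  (∃v G(v)) ∨ (∀u ¬M(u)) ∨ (∀x ∀w (¬G(w) ∨ ¬M(x)))
Pull the quantifiers to the front (each side's bound variable is not free in the other side):
  ∃v ∀u ∀x ∀w (G(v) ∨ ¬M(u) ∨ ¬G(w) ∨ ¬M(x))
The quantifier ∃x sits under an odd number of negations (counting the antecedent side of each →), so it flips to ∀x.

universal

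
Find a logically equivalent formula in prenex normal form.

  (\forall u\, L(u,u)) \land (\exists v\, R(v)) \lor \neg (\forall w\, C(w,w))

\forall u\, \exists v\, \exists w\, (L(u,u) \land R(v) \lor \neg C(w,w))

Drive negations inward (¬∀x A ≡ ∃x ¬A, ¬∃x A ≡ ∀x ¬A, De Morgan for ∧/∨):
  (\forall u\, L(u,u)) \land (\exists v\, R(v)) \lor (\exists w\, \neg C(w,w))
All bound variables are already distinct, so no renaming is needed.
Extract every quantifier outward, since the variables are now distinct and don't occur free across branches:
  \forall u\, \exists v\, \exists w\, (L(u,u) \land R(v) \lor \neg C(w,w))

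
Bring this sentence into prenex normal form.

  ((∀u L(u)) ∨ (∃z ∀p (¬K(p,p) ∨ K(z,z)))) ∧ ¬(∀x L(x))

Drive negations inward (¬∀x A ≡ ∃x ¬A, ¬∃x A ≡ ∀x ¬A, De Morgan for ∧/∨):
  ((∀u L(u)) ∨ (∃z ∀p (¬K(p,p) ∨ K(z,z)))) ∧ (∃x ¬L(x))
All bound variables are already distinct, so no renaming is needed.
Extract every quantifier outward, since the variables are now distinct and don't occur free across branches:
  ∀u ∃z ∀p ∃x ((L(u) ∨ ¬K(p,p) ∨ K(z,z)) ∧ ¬L(x))

∀u ∃z ∀p ∃x ((L(u) ∨ ¬K(p,p) ∨ K(z,z)) ∧ ¬L(x))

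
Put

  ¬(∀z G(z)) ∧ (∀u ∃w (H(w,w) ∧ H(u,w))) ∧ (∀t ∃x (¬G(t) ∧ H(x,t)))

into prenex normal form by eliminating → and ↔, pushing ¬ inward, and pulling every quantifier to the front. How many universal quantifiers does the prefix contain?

Drive negations inward (¬∀x A ≡ ∃x ¬A, ¬∃x A ≡ ∀x ¬A, De Morgan for ∧/∨):
  (∃z ¬G(z)) ∧ (∀u ∃w (H(w,w) ∧ H(u,w))) ∧ (∀t ∃x (¬G(t) ∧ H(x,t)))
Finally move all quantifiers to the prefix:
  ∃z ∀u ∃w ∀t ∃x (¬G(z) ∧ H(w,w) ∧ H(u,w) ∧ ¬G(t) ∧ H(x,t))
The prefix is ∃z ∀u ∃w ∀t ∃x: 2 universal, 3 existential.

2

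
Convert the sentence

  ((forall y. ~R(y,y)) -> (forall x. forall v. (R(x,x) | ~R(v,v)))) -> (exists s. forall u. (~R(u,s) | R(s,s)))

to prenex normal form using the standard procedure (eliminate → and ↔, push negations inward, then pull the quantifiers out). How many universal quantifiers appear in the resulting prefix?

2

Rewrite implications/biconditionals: A → B as ¬A ∨ B.
  ~(~(forall y. ~R(y,y)) | (forall x. forall v. (R(x,x) | ~R(v,v)))) | (exists s. forall u. (~R(u,s) | R(s,s)))
Drive negations inward (¬∀x A ≡ ∃x ¬A, ¬∃x A ≡ ∀x ¬A, De Morgan for ∧/∨):
  (forall y. ~R(y,y)) & (exists x. exists v. (~R(x,x) & R(v,v))) | (exists s. forall u. (~R(u,s) | R(s,s)))
All bound variables are already distinct, so no renaming is needed.
Extract every quantifier outward, since the variables are now distinct and don't occur free across branches:
  forall y. exists x. exists v. exists s. forall u. (~R(y,y) & ~R(x,x) & R(v,v) | ~R(u,s) | R(s,s))
The prefix is forall y exists x exists v exists s forall u: 2 universal, 3 existential.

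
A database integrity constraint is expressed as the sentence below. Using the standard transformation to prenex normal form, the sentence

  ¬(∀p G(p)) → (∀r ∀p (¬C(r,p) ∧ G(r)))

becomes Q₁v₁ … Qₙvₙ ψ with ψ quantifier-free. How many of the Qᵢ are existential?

Eliminate → and ↔ using ¬ and ∨.
  ¬¬(∀p G(p)) ∨ (∀r ∀p (¬C(r,p) ∧ G(r)))
Drive negations inward (¬∀x A ≡ ∃x ¬A, ¬∃x A ≡ ∀x ¬A, De Morgan for ∧/∨):
  (∀p G(p)) ∨ (∀r ∀p (¬C(r,p) ∧ G(r)))
Give each quantifier a distinct variable: p↦q.
  (∀p G(p)) ∨ (∀r ∀q (¬C(r,q) ∧ G(r)))
Extract every quantifier outward, since the variables are now distinct and don't occur free across branches:
  ∀p ∀r ∀q (G(p) ∨ ¬C(r,q) ∧ G(r))
The prefix is ∀p ∀r ∀q: 3 universal, 0 existential.

0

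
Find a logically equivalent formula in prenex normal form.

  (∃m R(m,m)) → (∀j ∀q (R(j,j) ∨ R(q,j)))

∀m ∀j ∀q (¬R(m,m) ∨ R(j,j) ∨ R(q,j))

Eliminate → and ↔ using ¬ and ∨.
  ¬(∃m R(m,m)) ∨ (∀j ∀q (R(j,j) ∨ R(q,j)))
Move each ¬ inward, flipping quantifiers it crosses:
  (∀m ¬R(m,m)) ∨ (∀j ∀q (R(j,j) ∨ R(q,j)))
Extract every quantifier outward, since the variables are now distinct and don't occur free across branches:
  ∀m ∀j ∀q (¬R(m,m) ∨ R(j,j) ∨ R(q,j))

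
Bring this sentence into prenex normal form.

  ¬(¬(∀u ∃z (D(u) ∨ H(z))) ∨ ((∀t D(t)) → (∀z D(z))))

Eliminate → and ↔ using ¬ and ∨.
  ¬(¬(∀u ∃z (D(u) ∨ H(z))) ∨ ¬(∀t D(t)) ∨ (∀z D(z)))
Move each ¬ inward, flipping quantifiers it crosses:
  (∀u ∃z (D(u) ∨ H(z))) ∧ (∀t D(t)) ∧ (∃z ¬D(z))
Standardize variables apart so no two quantifiers bind the same name: z↦c.
  (∀u ∃z (D(u) ∨ H(z))) ∧ (∀t D(t)) ∧ (∃c ¬D(c))
Extract every quantifier outward, since the variables are now distinct and don't occur free across branches:
  ∀u ∃z ∀t ∃c ((D(u) ∨ H(z)) ∧ D(t) ∧ ¬D(c))

∀u ∃z ∀t ∃c ((D(u) ∨ H(z)) ∧ D(t) ∧ ¬D(c))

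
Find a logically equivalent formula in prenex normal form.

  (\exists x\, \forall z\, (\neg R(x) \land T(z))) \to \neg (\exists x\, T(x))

\forall x\, \exists z\, \forall z1\, (R(x) \lor \neg T(z) \lor \neg T(z1))

Rewrite implications/biconditionals: A → B as ¬A ∨ B.
  \neg (\exists x\, \forall z\, (\neg R(x) \land T(z))) \lor \neg (\exists x\, T(x))
Drive negations inward (¬∀x A ≡ ∃x ¬A, ¬∃x A ≡ ∀x ¬A, De Morgan for ∧/∨):
  (\forall x\, \exists z\, (R(x) \lor \neg T(z))) \lor (\forall x\, \neg T(x))
Standardize variables apart so no two quantifiers bind the same name: x↦z1.
  (\forall x\, \exists z\, (R(x) \lor \neg T(z))) \lor (\forall z1\, \neg T(z1))
Pull the quantifiers to the front (each side's bound variable is not free in the other side):
  \forall x\, \exists z\, \forall z1\, (R(x) \lor \neg T(z) \lor \neg T(z1))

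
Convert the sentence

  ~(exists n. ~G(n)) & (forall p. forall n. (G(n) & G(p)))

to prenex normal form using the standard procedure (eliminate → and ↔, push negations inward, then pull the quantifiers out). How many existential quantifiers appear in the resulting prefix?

Drive negations inward (¬∀x A ≡ ∃x ¬A, ¬∃x A ≡ ∀x ¬A, De Morgan for ∧/∨):
  (forall n. G(n)) & (forall p. forall n. (G(n) & G(p)))
Give each quantifier a distinct variable: n↦b.
  (forall n. G(n)) & (forall p. forall b. (G(b) & G(p)))
Extract every quantifier outward, since the variables are now distinct and don't occur free across branches:
  forall n. forall p. forall b. (G(n) & G(b) & G(p))
The prefix is forall n forall p forall b: 3 universal, 0 existential.

0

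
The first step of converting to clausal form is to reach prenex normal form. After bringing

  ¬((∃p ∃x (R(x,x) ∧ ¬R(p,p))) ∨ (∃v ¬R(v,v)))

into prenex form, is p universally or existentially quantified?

universal

Drive negations inward (¬∀x A ≡ ∃x ¬A, ¬∃x A ≡ ∀x ¬A, De Morgan for ∧/∨):
  (∀p ∀x (¬R(x,x) ∨ R(p,p))) ∧ (∀v R(v,v))
Finally move all quantifiers to the prefix:
  ∀p ∀x ∀v ((¬R(x,x) ∨ R(p,p)) ∧ R(v,v))
The quantifier ∃p sits under an odd number of negations, so it flips to ∀p.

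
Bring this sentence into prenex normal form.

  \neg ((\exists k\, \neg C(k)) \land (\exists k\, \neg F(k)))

Move each ¬ inward, flipping quantifiers it crosses:
  (\forall k\, C(k)) \lor (\forall k\, F(k))
Standardize variables apart so no two quantifiers bind the same name: k↦u1.
  (\forall k\, C(k)) \lor (\forall u1\, F(u1))
Pull the quantifiers to the front (each side's bound variable is not free in the other side):
  \forall k\, \forall u1\, (C(k) \lor F(u1))

\forall k\, \forall u1\, (C(k) \lor F(u1))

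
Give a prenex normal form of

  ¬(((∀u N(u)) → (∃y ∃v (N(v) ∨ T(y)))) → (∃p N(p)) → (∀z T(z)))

∃u ∃y ∃v ∃p ∃z ((¬N(u) ∨ N(v) ∨ T(y)) ∧ N(p) ∧ ¬T(z))

Eliminate → and ↔ using ¬ and ∨.
  ¬(¬(¬(∀u N(u)) ∨ (∃y ∃v (N(v) ∨ T(y)))) ∨ ¬(∃p N(p)) ∨ (∀z T(z)))
Drive negations inward (¬∀x A ≡ ∃x ¬A, ¬∃x A ≡ ∀x ¬A, De Morgan for ∧/∨):
  ((∃u ¬N(u)) ∨ (∃y ∃v (N(v) ∨ T(y)))) ∧ (∃p N(p)) ∧ (∃z ¬T(z))
All bound variables are already distinct, so no renaming is needed.
Finally move all quantifiers to the prefix:
  ∃u ∃y ∃v ∃p ∃z ((¬N(u) ∨ N(v) ∨ T(y)) ∧ N(p) ∧ ¬T(z))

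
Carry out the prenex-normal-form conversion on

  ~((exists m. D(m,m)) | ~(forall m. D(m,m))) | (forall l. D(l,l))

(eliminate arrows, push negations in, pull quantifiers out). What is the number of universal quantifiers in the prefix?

Push ¬ through the quantifiers and connectives to reach negation normal form:
  (forall m. ~D(m,m)) & (forall m. D(m,m)) | (forall l. D(l,l))
Give each quantifier a distinct variable: m↦s.
  (forall m. ~D(m,m)) & (forall s. D(s,s)) | (forall l. D(l,l))
Finally move all quantifiers to the prefix:
  forall m. forall s. forall l. (~D(m,m) & D(s,s) | D(l,l))
The prefix is forall m forall s forall l: 3 universal, 0 existential.

3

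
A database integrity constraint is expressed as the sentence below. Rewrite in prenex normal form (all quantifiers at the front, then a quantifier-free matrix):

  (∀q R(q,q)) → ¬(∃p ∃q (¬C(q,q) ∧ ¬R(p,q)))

Rewrite implications/biconditionals: A → B as ¬A ∨ B.
  ¬(∀q R(q,q)) ∨ ¬(∃p ∃q (¬C(q,q) ∧ ¬R(p,q)))
Push ¬ through the quantifiers and connectives to reach negation normal form:
  (∃q ¬R(q,q)) ∨ (∀p ∀q (C(q,q) ∨ R(p,q)))
Standardize variables apart so no two quantifiers bind the same name: q↦w1.
  (∃q ¬R(q,q)) ∨ (∀p ∀w1 (C(w1,w1) ∨ R(p,w1)))
Pull the quantifiers to the front (each side's bound variable is not free in the other side):
  ∃q ∀p ∀w1 (¬R(q,q) ∨ C(w1,w1) ∨ R(p,w1))

∃q ∀p ∀w1 (¬R(q,q) ∨ C(w1,w1) ∨ R(p,w1))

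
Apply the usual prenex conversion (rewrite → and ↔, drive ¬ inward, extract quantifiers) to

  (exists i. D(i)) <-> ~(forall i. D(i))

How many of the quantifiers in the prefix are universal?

2

First replace A → B with ¬A ∨ B; A ↔ B as (¬A ∨ B) ∧ (¬B ∨ A).
  (~(exists i. D(i)) | ~(forall i. D(i))) & (~~(forall i. D(i)) | (exists i. D(i)))
Push ¬ through the quantifiers and connectives to reach negation normal form:
  ((forall i. ~D(i)) | (exists i. ~D(i))) & ((forall i. D(i)) | (exists i. D(i)))
Give each quantifier a distinct variable: i↦w, i↦y1, i↦v1.
  ((forall i. ~D(i)) | (exists w. ~D(w))) & ((forall y1. D(y1)) | (exists v1. D(v1)))
Pull the quantifiers to the front (each side's bound variable is not free in the other side):
  forall i. exists w. forall y1. exists v1. ((~D(i) | ~D(w)) & (D(y1) | D(v1)))
The prefix is forall i exists w forall y1 exists v1: 2 universal, 2 existential.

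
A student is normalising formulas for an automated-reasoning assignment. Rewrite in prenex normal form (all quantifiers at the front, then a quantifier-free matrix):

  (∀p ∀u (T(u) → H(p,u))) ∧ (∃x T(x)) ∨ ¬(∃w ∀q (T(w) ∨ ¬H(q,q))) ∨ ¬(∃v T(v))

Rewrite implications/biconditionals: A → B as ¬A ∨ B.
  (∀p ∀u (¬T(u) ∨ H(p,u))) ∧ (∃x T(x)) ∨ ¬(∃w ∀q (T(w) ∨ ¬H(q,q))) ∨ ¬(∃v T(v))
Drive negations inward (¬∀x A ≡ ∃x ¬A, ¬∃x A ≡ ∀x ¬A, De Morgan for ∧/∨):
  (∀p ∀u (¬T(u) ∨ H(p,u))) ∧ (∃x T(x)) ∨ (∀w ∃q (¬T(w) ∧ H(q,q))) ∨ (∀v ¬T(v))
All bound variables are already distinct, so no renaming is needed.
Pull the quantifiers to the front (each side's bound variable is not free in the other side):
  ∀p ∀u ∃x ∀w ∃q ∀v ((¬T(u) ∨ H(p,u)) ∧ T(x) ∨ ¬T(w) ∧ H(q,q) ∨ ¬T(v))

∀p ∀u ∃x ∀w ∃q ∀v ((¬T(u) ∨ H(p,u)) ∧ T(x) ∨ ¬T(w) ∧ H(q,q) ∨ ¬T(v))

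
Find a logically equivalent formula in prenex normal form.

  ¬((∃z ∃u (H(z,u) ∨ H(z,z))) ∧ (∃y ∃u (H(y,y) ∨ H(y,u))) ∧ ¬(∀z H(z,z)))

Push ¬ through the quantifiers and connectives to reach negation normal form:
  (∀z ∀u (¬H(z,u) ∧ ¬H(z,z))) ∨ (∀y ∀u (¬H(y,y) ∧ ¬H(y,u))) ∨ (∀z H(z,z))
Give each quantifier a distinct variable: u↦v, z↦x.
  (∀z ∀u (¬H(z,u) ∧ ¬H(z,z))) ∨ (∀y ∀v (¬H(y,y) ∧ ¬H(y,v))) ∨ (∀x H(x,x))
Extract every quantifier outward, since the variables are now distinct and don't occur free across branches:
  ∀z ∀u ∀y ∀v ∀x (¬H(z,u) ∧ ¬H(z,z) ∨ ¬H(y,y) ∧ ¬H(y,v) ∨ H(x,x))

∀z ∀u ∀y ∀v ∀x (¬H(z,u) ∧ ¬H(z,z) ∨ ¬H(y,y) ∧ ¬H(y,v) ∨ H(x,x))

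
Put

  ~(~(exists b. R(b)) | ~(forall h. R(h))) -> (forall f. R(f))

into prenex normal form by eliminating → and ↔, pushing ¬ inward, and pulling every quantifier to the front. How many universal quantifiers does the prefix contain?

2

Rewrite implications/biconditionals: A → B as ¬A ∨ B.
  ~~(~(exists b. R(b)) | ~(forall h. R(h))) | (forall f. R(f))
Push ¬ through the quantifiers and connectives to reach negation normal form:
  (forall b. ~R(b)) | (exists h. ~R(h)) | (forall f. R(f))
All bound variables are already distinct, so no renaming is needed.
Extract every quantifier outward, since the variables are now distinct and don't occur free across branches:
  forall b. exists h. forall f. (~R(b) | ~R(h) | R(f))
The prefix is forall b exists h forall f: 2 universal, 1 existential.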